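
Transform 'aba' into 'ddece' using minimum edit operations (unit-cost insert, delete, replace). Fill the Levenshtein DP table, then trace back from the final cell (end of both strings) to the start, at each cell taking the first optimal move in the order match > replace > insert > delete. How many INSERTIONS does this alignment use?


Edit distance = 5. Backtracking from cell (3, 5) with preference match > replace > insert > delete,
then listing the resulting alignment 'aba' -> 'ddece' left to right:
  Step 1: insert 'd' [insertion #1]
  Step 2: insert 'd' [insertion #2]
  Step 3: replace a->e
  Step 4: replace b->c
  Step 5: replace a->e
Total insertions: 2

2


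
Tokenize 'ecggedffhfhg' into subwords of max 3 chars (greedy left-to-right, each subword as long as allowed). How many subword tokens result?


'ecggedffhfhg' has 12 characters.
Chunking with max size 3:
  Chunk 1: 'ecg' (positions 0-2)
  Chunk 2: 'ged' (positions 3-5)
  Chunk 3: 'ffh' (positions 6-8)
  Chunk 4: 'fhg' (positions 9-11)
Total chunks: ceil(12 / 3) = 4

4


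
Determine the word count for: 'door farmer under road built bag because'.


Counting words by splitting on spaces:
  Word 1: 'door'
  Word 2: 'farmer'
  Word 3: 'under'
  Word 4: 'road'
  Word 5: 'built'
  Word 6: 'bag'
  Word 7: 'because'
Total words: 7

7


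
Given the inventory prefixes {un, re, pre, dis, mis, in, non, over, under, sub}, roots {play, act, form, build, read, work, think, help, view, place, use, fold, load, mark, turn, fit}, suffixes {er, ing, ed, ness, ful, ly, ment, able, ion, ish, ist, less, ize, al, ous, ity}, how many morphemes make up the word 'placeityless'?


Segmenting 'placeityless' against the inventory:
  'place' -> root (morpheme 1)
  'ity' -> suffix (morpheme 2)
  'less' -> suffix (morpheme 3)
Total morphemes: 3

3


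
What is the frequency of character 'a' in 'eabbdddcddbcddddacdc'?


Scanning 'eabbdddcddbcddddacdc' for 'a':
  Position 1: 'a' -> MATCH (count: 1)
  Position 16: 'a' -> MATCH (count: 2)
Total occurrences of 'a': 2

2


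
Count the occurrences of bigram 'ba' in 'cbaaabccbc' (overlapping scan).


Scanning 'cbaaabccbc' for bigram 'ba':
  Position 0: 'cb' -> no
  Position 1: 'ba' -> MATCH
  Position 2: 'aa' -> no
  Position 3: 'aa' -> no
  Position 4: 'ab' -> no
  Position 5: 'bc' -> no
  Position 6: 'cc' -> no
  Position 7: 'cb' -> no
  Position 8: 'bc' -> no
Total matches: 1

1


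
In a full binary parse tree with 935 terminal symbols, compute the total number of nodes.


Leaf nodes (terminals): 935
Internal nodes = n - 1 = 935 - 1 = 934
Total = leaves + internal = 935 + 934 = 1869

1869


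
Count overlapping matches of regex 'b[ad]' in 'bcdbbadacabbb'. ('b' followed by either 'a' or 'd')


Pattern: b[ad] means 'b' followed by either 'a' or 'd'.
Scanning 'bcdbbadacabbb' position-by-position:
  Pos 0: window 'bc' -> no
  Pos 1: window 'cd' -> no
  Pos 2: window 'db' -> no
  Pos 3: window 'bb' -> no
  Pos 4: window 'ba' -> MATCH
  Pos 5: window 'ad' -> no
  Pos 6: window 'da' -> no
  Pos 7: window 'ac' -> no
  Pos 8: window 'ca' -> no
  Pos 9: window 'ab' -> no
  Pos 10: window 'bb' -> no
  Pos 11: window 'bb' -> no
  Pos 12: window 'b' -> no
Total matches: 1

1


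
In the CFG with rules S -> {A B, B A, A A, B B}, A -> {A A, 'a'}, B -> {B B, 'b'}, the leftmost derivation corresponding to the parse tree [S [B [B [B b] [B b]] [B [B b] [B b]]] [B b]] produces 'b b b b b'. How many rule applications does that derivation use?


Every bracketed nonterminal node [X ...] in the tree is produced by exactly one rule application.
Reading the tree off as a leftmost derivation:
  Step 1: S  =>  B B   (applied S -> B B)
  Step 2: B B  =>  B B B   (applied B -> B B)
  Step 3: B B B  =>  B B B B   (applied B -> B B)
  Step 4: B B B B  =>  b B B B   (applied B -> b)
  Step 5: b B B B  =>  b b B B   (applied B -> b)
  Step 6: b b B B  =>  b b B B B   (applied B -> B B)
  Step 7: b b B B B  =>  b b b B B   (applied B -> b)
  Step 8: b b b B B  =>  b b b b B   (applied B -> b)
  Step 9: b b b b B  =>  b b b b b   (applied B -> b)
Final yield: b b b b b
Total rewrite steps: 9

9


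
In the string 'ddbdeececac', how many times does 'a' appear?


Scanning 'ddbdeececac' for 'a':
  Position 9: 'a' -> MATCH (count: 1)
Total occurrences of 'a': 1

1


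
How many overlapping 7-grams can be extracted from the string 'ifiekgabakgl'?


String 'ifiekgabakgl' has length L = 12.
Number of overlapping n-grams = L - n + 1
Substituting: 12 - 7 + 1 = 6

6


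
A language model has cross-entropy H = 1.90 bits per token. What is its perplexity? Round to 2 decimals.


Perplexity formula: PP = 2^H
H = 1.90
PP = 2^1.90
Decompose: 2^1.90 = 2^1 * 2^0.90
2^1 = 2, 2^0.90 ~ 1.8660660
PP ~ 2 * 1.8660660 = 3.7321320
Rounded to 2 decimals: 3.73

3.73


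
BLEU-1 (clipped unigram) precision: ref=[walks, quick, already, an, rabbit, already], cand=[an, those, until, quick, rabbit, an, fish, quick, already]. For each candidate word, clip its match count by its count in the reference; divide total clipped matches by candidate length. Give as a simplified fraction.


Reference word counts: {'already': 2, 'an': 1, 'quick': 1, 'rabbit': 1, 'walks': 1}
Checking each candidate word (with clipping):
  'an' -> in reference (ref count 1, used 1/1) -> match (matches: 1)
  'those' -> not in reference -> no match (matches: 1)
  'until' -> not in reference -> no match (matches: 1)
  'quick' -> in reference (ref count 1, used 1/1) -> match (matches: 2)
  'rabbit' -> in reference (ref count 1, used 1/1) -> match (matches: 3)
  'an' -> ref count 1 already used up (1/1) -> clipped, no match (matches: 3)
  'fish' -> not in reference -> no match (matches: 3)
  'quick' -> ref count 1 already used up (1/1) -> clipped, no match (matches: 3)
  'already' -> in reference (ref count 2, used 1/2) -> match (matches: 4)
Clipped matches: 4, Candidate length: 9
Precision = 4/9

4/9


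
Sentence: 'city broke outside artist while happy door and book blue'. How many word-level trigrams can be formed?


Word trigrams from [10] words:
  Trigram 1: (city broke outside)
  Trigram 2: (broke outside artist)
  Trigram 3: (outside artist while)
  Trigram 4: (artist while happy)
  Trigram 5: (while happy door)
  Trigram 6: (happy door and)
  Trigram 7: (door and book)
  Trigram 8: (and book blue)
Total word trigrams: 10 - 2 = 8

8


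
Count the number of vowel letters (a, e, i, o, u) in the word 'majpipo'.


Scanning each character of 'majpipo':
  Position 1: 'm' -> consonant (running count: 0)
  Position 2: 'a' -> vowel (running count: 1)
  Position 3: 'j' -> consonant (running count: 1)
  Position 4: 'p' -> consonant (running count: 1)
  Position 5: 'i' -> vowel (running count: 2)
  Position 6: 'p' -> consonant (running count: 2)
  Position 7: 'o' -> vowel (running count: 3)
Total vowels: 3

3


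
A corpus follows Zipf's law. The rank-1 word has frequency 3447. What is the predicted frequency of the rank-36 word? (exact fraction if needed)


Zipf's law: freq(rank) = f1 / rank
f1 = 3447, rank = 36
freq = 3447 / 36
GCD(3447, 36) = 9
Simplified: 383/4

383/4


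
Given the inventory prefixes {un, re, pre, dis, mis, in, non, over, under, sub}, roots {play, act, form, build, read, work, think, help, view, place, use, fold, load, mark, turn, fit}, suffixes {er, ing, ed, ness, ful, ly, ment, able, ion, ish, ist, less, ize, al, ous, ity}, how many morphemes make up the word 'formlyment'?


Segmenting 'formlyment' against the inventory:
  'form' -> root (morpheme 1)
  'ly' -> suffix (morpheme 2)
  'ment' -> suffix (morpheme 3)
Total morphemes: 3

3


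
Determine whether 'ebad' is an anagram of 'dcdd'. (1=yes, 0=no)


Sort characters of 'ebad': 'abde'
Sort characters of 'dcdd': 'cddd'
Sorted forms differ -> they are NOT anagrams
Result: 0

0


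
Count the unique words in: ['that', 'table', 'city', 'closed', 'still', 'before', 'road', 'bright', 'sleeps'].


Listing all tokens and tracking unique types:
  Token 1: 'that' -> NEW (unique so far: 1)
  Token 2: 'table' -> NEW (unique so far: 2)
  Token 3: 'city' -> NEW (unique so far: 3)
  Token 4: 'closed' -> NEW (unique so far: 4)
  Token 5: 'still' -> NEW (unique so far: 5)
  Token 6: 'before' -> NEW (unique so far: 6)
  Token 7: 'road' -> NEW (unique so far: 7)
  Token 8: 'bright' -> NEW (unique so far: 8)
  Token 9: 'sleeps' -> NEW (unique so far: 9)
Unique types: ('before', 'bright', 'city', 'closed', 'road', 'sleeps', 'still', 'table', 'that')
Vocabulary size: 9

9


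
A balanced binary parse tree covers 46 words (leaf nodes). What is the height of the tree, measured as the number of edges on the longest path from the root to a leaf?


In a balanced binary tree with n leaves the deepest leaf is ceil(log2(n)) edges below the root.
log2(46) = 5.5236
ceil(5.5236) = 6
height (edges) = 6

6


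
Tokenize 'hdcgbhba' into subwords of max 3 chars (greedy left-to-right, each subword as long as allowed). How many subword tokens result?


'hdcgbhba' has 8 characters.
Chunking with max size 3:
  Chunk 1: 'hdc' (positions 0-2)
  Chunk 2: 'gbh' (positions 3-5)
  Chunk 3: 'ba' (positions 6-7)
Total chunks: ceil(8 / 3) = 3

3


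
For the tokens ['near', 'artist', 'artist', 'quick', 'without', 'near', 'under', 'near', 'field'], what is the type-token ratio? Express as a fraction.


Tokens: 9
Unique types: ('artist', 'field', 'near', 'quick', 'under', 'without') = 6
TTR = 6/9
Simplify: divide both by 3 -> 2/3
TTR = 2/3

2/3


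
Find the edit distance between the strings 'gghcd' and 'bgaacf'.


Building DP table for s1='gghcd' (len 5) and s2='bgaacf' (len 6):
       b  g  a  a  c  f
    0  1  2  3  4  5  6
  g 1  1  1  2  3  4  5
  g 2  2  1  2  3  4  5
  h 3  3  2  2  3  4  5
  c 4  4  3  3  3  3  4
  d 5  5  4  4  4  4  4
Edit distance = dp[5][6] = 4

4


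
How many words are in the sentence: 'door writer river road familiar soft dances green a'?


Counting words by splitting on spaces:
  Word 1: 'door'
  Word 2: 'writer'
  Word 3: 'river'
  Word 4: 'road'
  Word 5: 'familiar'
  Word 6: 'soft'
  Word 7: 'dances'
  Word 8: 'green'
  Word 9: 'a'
Total words: 9

9


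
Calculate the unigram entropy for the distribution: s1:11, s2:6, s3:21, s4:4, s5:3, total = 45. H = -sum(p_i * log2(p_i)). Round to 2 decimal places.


Computing entropy H = -sum(p_i * log2(p_i)):
  s1: p = 11/45 = 0.2444, -p*log2(p) = 0.4968
  s2: p = 6/45 = 0.1333, -p*log2(p) = 0.3876
  s3: p = 21/45 = 0.4667, -p*log2(p) = 0.5131
  s4: p = 4/45 = 0.0889, -p*log2(p) = 0.3104
  s5: p = 3/45 = 0.0667, -p*log2(p) = 0.2605
H = sum of terms = 1.9684
Rounded to 2 decimals: 1.97

1.97


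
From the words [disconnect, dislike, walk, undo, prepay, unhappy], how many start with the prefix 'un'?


Checking each word for prefix 'un':
  'disconnect' -> no (count: 0)
  'dislike' -> no (count: 0)
  'walk' -> no (count: 0)
  'undo' -> YES, starts with 'un' (count: 1)
  'prepay' -> no (count: 1)
  'unhappy' -> YES, starts with 'un' (count: 2)
Total with prefix 'un': 2

2


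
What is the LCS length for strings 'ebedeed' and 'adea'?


DP table for LCS of 'ebedeed' and 'adea':
       a  d  e  a
    0  0  0  0  0
  e 0  0  0  1  1
  b 0  0  0  1  1
  e 0  0  0  1  1
  d 0  0  1  1  1
  e 0  0  1  2  2
  e 0  0  1  2  2
  d 0  0  1  2  2
LCS: 'de'
LCS length = 2

2


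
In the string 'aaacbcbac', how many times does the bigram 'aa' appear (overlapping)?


Scanning 'aaacbcbac' for bigram 'aa':
  Position 0: 'aa' -> MATCH
  Position 1: 'aa' -> MATCH
  Position 2: 'ac' -> no
  Position 3: 'cb' -> no
  Position 4: 'bc' -> no
  Position 5: 'cb' -> no
  Position 6: 'ba' -> no
  Position 7: 'ac' -> no
Total matches: 2

2


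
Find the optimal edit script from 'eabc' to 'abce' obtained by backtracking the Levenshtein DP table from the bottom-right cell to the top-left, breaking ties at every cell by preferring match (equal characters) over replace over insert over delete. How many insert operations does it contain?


Edit distance = 2. Backtracking from cell (4, 4) with preference match > replace > insert > delete,
then listing the resulting alignment 'eabc' -> 'abce' left to right:
  Step 1: delete 'e'
  Step 2: keep 'a'
  Step 3: keep 'b'
  Step 4: keep 'c'
  Step 5: insert 'e' [insertion #1]
Total insertions: 1

1


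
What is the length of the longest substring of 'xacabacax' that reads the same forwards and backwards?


Scanning 'xacabacax' for palindromic substrings.
Substring at positions 0-8: 'xacabacax'.
Check: reverse('xacabacax') = 'xacabacax' -> palindrome confirmed.
No longer palindromic substring exists; longest length = 9

9


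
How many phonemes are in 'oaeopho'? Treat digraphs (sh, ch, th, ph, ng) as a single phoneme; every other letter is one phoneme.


Parsing 'oaeopho' greedily, digraphs first:
  'o' -> vowel phoneme (phonemes so far: 1)
  'a' -> vowel phoneme (phonemes so far: 2)
  'e' -> vowel phoneme (phonemes so far: 3)
  'o' -> vowel phoneme (phonemes so far: 4)
  'ph' -> digraph (1 consonant phoneme) (phonemes so far: 5)
  'o' -> vowel phoneme (phonemes so far: 6)
Total phonemes: 6

6


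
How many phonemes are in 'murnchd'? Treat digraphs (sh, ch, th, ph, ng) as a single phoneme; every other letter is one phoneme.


Parsing 'murnchd' greedily, digraphs first:
  'm' -> consonant phoneme (phonemes so far: 1)
  'u' -> vowel phoneme (phonemes so far: 2)
  'r' -> consonant phoneme (phonemes so far: 3)
  'n' -> consonant phoneme (phonemes so far: 4)
  'ch' -> digraph (1 consonant phoneme) (phonemes so far: 5)
  'd' -> consonant phoneme (phonemes so far: 6)
Total phonemes: 6

6


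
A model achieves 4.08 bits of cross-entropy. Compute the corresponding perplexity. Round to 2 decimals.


Perplexity formula: PP = 2^H
H = 4.08
PP = 2^4.08
Decompose: 2^4.08 = 2^4 * 2^0.08
2^4 = 16, 2^0.08 ~ 1.0570180
PP ~ 16 * 1.0570180 = 16.9122880
Rounded to 2 decimals: 16.91

16.91


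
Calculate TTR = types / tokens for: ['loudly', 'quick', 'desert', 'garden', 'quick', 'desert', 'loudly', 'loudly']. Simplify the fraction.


Tokens: 8
Unique types: ('desert', 'garden', 'loudly', 'quick') = 4
TTR = 4/8
Simplify: divide both by 4 -> 1/2
TTR = 1/2

1/2


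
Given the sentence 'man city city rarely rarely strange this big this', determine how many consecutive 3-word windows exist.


Word trigrams from [9] words:
  Trigram 1: (man city city)
  Trigram 2: (city city rarely)
  Trigram 3: (city rarely rarely)
  Trigram 4: (rarely rarely strange)
  Trigram 5: (rarely strange this)
  Trigram 6: (strange this big)
  Trigram 7: (this big this)
Total word trigrams: 9 - 2 = 7

7


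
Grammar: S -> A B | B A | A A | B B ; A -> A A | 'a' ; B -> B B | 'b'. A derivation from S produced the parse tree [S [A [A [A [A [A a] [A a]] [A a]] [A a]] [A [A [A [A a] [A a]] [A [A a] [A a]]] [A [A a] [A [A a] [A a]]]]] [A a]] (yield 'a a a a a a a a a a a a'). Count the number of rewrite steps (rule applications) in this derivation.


Every bracketed nonterminal node [X ...] in the tree is produced by exactly one rule application.
Reading the tree off as a leftmost derivation:
  Step 1: S  =>  A A   (applied S -> A A)
  Step 2: A A  =>  A A A   (applied A -> A A)
  Step 3: A A A  =>  A A A A   (applied A -> A A)
  Step 4: A A A A  =>  A A A A A   (applied A -> A A)
  Step 5: A A A A A  =>  A A A A A A   (applied A -> A A)
  Step 6: A A A A A A  =>  a A A A A A   (applied A -> a)
  Step 7: a A A A A A  =>  a a A A A A   (applied A -> a)
  Step 8: a a A A A A  =>  a a a A A A   (applied A -> a)
  Step 9: a a a A A A  =>  a a a a A A   (applied A -> a)
  Step 10: a a a a A A  =>  a a a a A A A   (applied A -> A A)
  Step 11: a a a a A A A  =>  a a a a A A A A   (applied A -> A A)
  Step 12: a a a a A A A A  =>  a a a a A A A A A   (applied A -> A A)
  Step 13: a a a a A A A A A  =>  a a a a a A A A A   (applied A -> a)
  Step 14: a a a a a A A A A  =>  a a a a a a A A A   (applied A -> a)
  Step 15: a a a a a a A A A  =>  a a a a a a A A A A   (applied A -> A A)
  Step 16: a a a a a a A A A A  =>  a a a a a a a A A A   (applied A -> a)
  Step 17: a a a a a a a A A A  =>  a a a a a a a a A A   (applied A -> a)
  Step 18: a a a a a a a a A A  =>  a a a a a a a a A A A   (applied A -> A A)
  Step 19: a a a a a a a a A A A  =>  a a a a a a a a a A A   (applied A -> a)
  Step 20: a a a a a a a a a A A  =>  a a a a a a a a a A A A   (applied A -> A A)
  Step 21: a a a a a a a a a A A A  =>  a a a a a a a a a a A A   (applied A -> a)
  Step 22: a a a a a a a a a a A A  =>  a a a a a a a a a a a A   (applied A -> a)
  Step 23: a a a a a a a a a a a A  =>  a a a a a a a a a a a a   (applied A -> a)
Final yield: a a a a a a a a a a a a
Total rewrite steps: 23

23


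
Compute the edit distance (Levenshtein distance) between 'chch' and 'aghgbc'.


Building DP table for s1='chch' (len 4) and s2='aghgbc' (len 6):
       a  g  h  g  b  c
    0  1  2  3  4  5  6
  c 1  1  2  3  4  5  5
  h 2  2  2  2  3  4  5
  c 3  3  3  3  3  4  4
  h 4  4  4  3  4  4  5
Edit distance = dp[4][6] = 5

5


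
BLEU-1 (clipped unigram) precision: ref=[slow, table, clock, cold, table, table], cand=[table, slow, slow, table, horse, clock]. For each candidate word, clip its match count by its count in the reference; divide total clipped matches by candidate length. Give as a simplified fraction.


Reference word counts: {'clock': 1, 'cold': 1, 'slow': 1, 'table': 3}
Checking each candidate word (with clipping):
  'table' -> in reference (ref count 3, used 1/3) -> match (matches: 1)
  'slow' -> in reference (ref count 1, used 1/1) -> match (matches: 2)
  'slow' -> ref count 1 already used up (1/1) -> clipped, no match (matches: 2)
  'table' -> in reference (ref count 3, used 2/3) -> match (matches: 3)
  'horse' -> not in reference -> no match (matches: 3)
  'clock' -> in reference (ref count 1, used 1/1) -> match (matches: 4)
Clipped matches: 4, Candidate length: 6
Precision = 4/6 = 2/3

2/3


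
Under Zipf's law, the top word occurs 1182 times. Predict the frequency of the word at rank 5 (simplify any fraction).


Zipf's law: freq(rank) = f1 / rank
f1 = 1182, rank = 5
freq = 1182 / 5
GCD(1182, 5) = 1
Simplified: 1182/5

1182/5


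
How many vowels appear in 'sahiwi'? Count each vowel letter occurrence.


Scanning each character of 'sahiwi':
  Position 1: 's' -> consonant (running count: 0)
  Position 2: 'a' -> vowel (running count: 1)
  Position 3: 'h' -> consonant (running count: 1)
  Position 4: 'i' -> vowel (running count: 2)
  Position 5: 'w' -> consonant (running count: 2)
  Position 6: 'i' -> vowel (running count: 3)
Total vowels: 3

3


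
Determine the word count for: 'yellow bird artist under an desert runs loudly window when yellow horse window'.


Counting words by splitting on spaces:
  Word 1: 'yellow'
  Word 2: 'bird'
  Word 3: 'artist'
  Word 4: 'under'
  Word 5: 'an'
  Word 6: 'desert'
  Word 7: 'runs'
  Word 8: 'loudly'
  Word 9: 'window'
  Word 10: 'when'
  Word 11: 'yellow'
  Word 12: 'horse'
  Word 13: 'window'
Total words: 13

13


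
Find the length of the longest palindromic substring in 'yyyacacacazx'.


Scanning 'yyyacacacazx' for palindromic substrings.
Substring at positions 3-9: 'acacaca'.
Check: reverse('acacaca') = 'acacaca' -> palindrome confirmed.
Neighbouring characters ('y' / 'z') break symmetry, so it cannot extend further.
No longer palindromic substring exists; longest length = 7

7


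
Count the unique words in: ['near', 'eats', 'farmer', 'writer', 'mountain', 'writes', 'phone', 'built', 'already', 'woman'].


Listing all tokens and tracking unique types:
  Token 1: 'near' -> NEW (unique so far: 1)
  Token 2: 'eats' -> NEW (unique so far: 2)
  Token 3: 'farmer' -> NEW (unique so far: 3)
  Token 4: 'writer' -> NEW (unique so far: 4)
  Token 5: 'mountain' -> NEW (unique so far: 5)
  Token 6: 'writes' -> NEW (unique so far: 6)
  Token 7: 'phone' -> NEW (unique so far: 7)
  Token 8: 'built' -> NEW (unique so far: 8)
  Token 9: 'already' -> NEW (unique so far: 9)
  Token 10: 'woman' -> NEW (unique so far: 10)
Unique types: ('already', 'built', 'eats', 'farmer', 'mountain', 'near', 'phone', 'woman', 'writer', 'writes')
Vocabulary size: 10

10


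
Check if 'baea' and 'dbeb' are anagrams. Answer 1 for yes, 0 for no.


Sort characters of 'baea': 'aabe'
Sort characters of 'dbeb': 'bbde'
Sorted forms differ -> they are NOT anagrams
Result: 0

0


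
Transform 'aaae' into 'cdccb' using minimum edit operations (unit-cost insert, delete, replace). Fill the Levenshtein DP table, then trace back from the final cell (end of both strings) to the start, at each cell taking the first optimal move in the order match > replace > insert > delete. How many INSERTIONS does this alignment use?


Edit distance = 5. Backtracking from cell (4, 5) with preference match > replace > insert > delete,
then listing the resulting alignment 'aaae' -> 'cdccb' left to right:
  Step 1: insert 'c' [insertion #1]
  Step 2: replace a->d
  Step 3: replace a->c
  Step 4: replace a->c
  Step 5: replace e->b
Total insertions: 1

1


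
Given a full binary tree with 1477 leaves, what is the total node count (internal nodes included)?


Leaf nodes (terminals): 1477
Internal nodes = n - 1 = 1477 - 1 = 1476
Total = leaves + internal = 1477 + 1476 = 2953

2953


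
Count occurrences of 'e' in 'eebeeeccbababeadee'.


Scanning 'eebeeeccbababeadee' for 'e':
  Position 0: 'e' -> MATCH (count: 1)
  Position 1: 'e' -> MATCH (count: 2)
  Position 3: 'e' -> MATCH (count: 3)
  Position 4: 'e' -> MATCH (count: 4)
  Position 5: 'e' -> MATCH (count: 5)
  Position 13: 'e' -> MATCH (count: 6)
  Position 16: 'e' -> MATCH (count: 7)
  Position 17: 'e' -> MATCH (count: 8)
Total occurrences of 'e': 8

8


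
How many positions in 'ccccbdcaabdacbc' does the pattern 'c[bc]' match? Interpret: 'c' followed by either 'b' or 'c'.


Pattern: c[bc] means 'c' followed by either 'b' or 'c'.
Scanning 'ccccbdcaabdacbc' position-by-position:
  Pos 0: window 'cc' -> MATCH
  Pos 1: window 'cc' -> MATCH
  Pos 2: window 'cc' -> MATCH
  Pos 3: window 'cb' -> MATCH
  Pos 4: window 'bd' -> no
  Pos 5: window 'dc' -> no
  Pos 6: window 'ca' -> no
  Pos 7: window 'aa' -> no
  Pos 8: window 'ab' -> no
  Pos 9: window 'bd' -> no
  Pos 10: window 'da' -> no
  Pos 11: window 'ac' -> no
  Pos 12: window 'cb' -> MATCH
  Pos 13: window 'bc' -> no
  Pos 14: window 'c' -> no
Total matches: 5

5


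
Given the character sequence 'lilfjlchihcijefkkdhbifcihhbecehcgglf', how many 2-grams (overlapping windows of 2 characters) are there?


String 'lilfjlchihcijefkkdhbifcihhbecehcgglf' has length L = 36.
Number of overlapping n-grams = L - n + 1
Substituting: 36 - 2 + 1 = 35

35


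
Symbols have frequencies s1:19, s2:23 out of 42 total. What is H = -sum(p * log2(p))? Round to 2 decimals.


Computing entropy H = -sum(p_i * log2(p_i)):
  s1: p = 19/42 = 0.4524, -p*log2(p) = 0.5177
  s2: p = 23/42 = 0.5476, -p*log2(p) = 0.4757
H = sum of terms = 0.9934
Rounded to 2 decimals: 0.99

0.99


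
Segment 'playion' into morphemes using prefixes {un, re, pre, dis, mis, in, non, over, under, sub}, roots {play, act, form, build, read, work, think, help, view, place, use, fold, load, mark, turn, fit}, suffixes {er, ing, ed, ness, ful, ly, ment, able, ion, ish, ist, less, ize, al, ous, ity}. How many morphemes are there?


Segmenting 'playion' against the inventory:
  'play' -> root (morpheme 1)
  'ion' -> suffix (morpheme 2)
Total morphemes: 2

2


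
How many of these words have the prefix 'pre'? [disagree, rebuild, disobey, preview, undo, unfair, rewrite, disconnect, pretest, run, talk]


Checking each word for prefix 'pre':
  'disagree' -> no (count: 0)
  'rebuild' -> no (count: 0)
  'disobey' -> no (count: 0)
  'preview' -> YES, starts with 'pre' (count: 1)
  'undo' -> no (count: 1)
  'unfair' -> no (count: 1)
  'rewrite' -> no (count: 1)
  'disconnect' -> no (count: 1)
  'pretest' -> YES, starts with 'pre' (count: 2)
  'run' -> no (count: 2)
  'talk' -> no (count: 2)
Total with prefix 'pre': 2

2


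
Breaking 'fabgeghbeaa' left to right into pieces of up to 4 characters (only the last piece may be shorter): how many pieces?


'fabgeghbeaa' has 11 characters.
Chunking with max size 4:
  Chunk 1: 'fabg' (positions 0-3)
  Chunk 2: 'eghb' (positions 4-7)
  Chunk 3: 'eaa' (positions 8-10)
Total chunks: ceil(11 / 4) = 3

3


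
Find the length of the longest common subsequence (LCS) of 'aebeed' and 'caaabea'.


DP table for LCS of 'aebeed' and 'caaabea':
       c  a  a  a  b  e  a
    0  0  0  0  0  0  0  0
  a 0  0  1  1  1  1  1  1
  e 0  0  1  1  1  1  2  2
  b 0  0  1  1  1  2  2  2
  e 0  0  1  1  1  2  3  3
  e 0  0  1  1  1  2  3  3
  d 0  0  1  1  1  2  3  3
LCS: 'abe'
LCS length = 3

3


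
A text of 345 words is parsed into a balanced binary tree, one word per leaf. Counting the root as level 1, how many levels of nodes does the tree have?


In a balanced binary tree with n leaves the deepest leaf is ceil(log2(n)) edges below the root,
so counting node levels inclusive of root and leaves gives ceil(log2(n)) + 1 levels.
log2(345) = 8.4305
ceil(8.4305) = 9
levels = 9 + 1 = 10

10


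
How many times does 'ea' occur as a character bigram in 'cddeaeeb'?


Scanning 'cddeaeeb' for bigram 'ea':
  Position 0: 'cd' -> no
  Position 1: 'dd' -> no
  Position 2: 'de' -> no
  Position 3: 'ea' -> MATCH
  Position 4: 'ae' -> no
  Position 5: 'ee' -> no
  Position 6: 'eb' -> no
Total matches: 1

1


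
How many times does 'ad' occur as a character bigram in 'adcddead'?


Scanning 'adcddead' for bigram 'ad':
  Position 0: 'ad' -> MATCH
  Position 1: 'dc' -> no
  Position 2: 'cd' -> no
  Position 3: 'dd' -> no
  Position 4: 'de' -> no
  Position 5: 'ea' -> no
  Position 6: 'ad' -> MATCH
Total matches: 2

2


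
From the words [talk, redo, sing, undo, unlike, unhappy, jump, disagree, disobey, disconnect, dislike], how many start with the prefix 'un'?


Checking each word for prefix 'un':
  'talk' -> no (count: 0)
  'redo' -> no (count: 0)
  'sing' -> no (count: 0)
  'undo' -> YES, starts with 'un' (count: 1)
  'unlike' -> YES, starts with 'un' (count: 2)
  'unhappy' -> YES, starts with 'un' (count: 3)
  'jump' -> no (count: 3)
  'disagree' -> no (count: 3)
  'disobey' -> no (count: 3)
  'disconnect' -> no (count: 3)
  'dislike' -> no (count: 3)
Total with prefix 'un': 3

3


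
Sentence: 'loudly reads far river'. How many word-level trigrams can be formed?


Word trigrams from [4] words:
  Trigram 1: (loudly reads far)
  Trigram 2: (reads far river)
Total word trigrams: 4 - 2 = 2

2


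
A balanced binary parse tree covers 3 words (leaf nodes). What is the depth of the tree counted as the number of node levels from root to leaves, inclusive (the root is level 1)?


In a balanced binary tree with n leaves the deepest leaf is ceil(log2(n)) edges below the root,
so counting node levels inclusive of root and leaves gives ceil(log2(n)) + 1 levels.
log2(3) = 1.5850
ceil(1.5850) = 2
levels = 2 + 1 = 3

3


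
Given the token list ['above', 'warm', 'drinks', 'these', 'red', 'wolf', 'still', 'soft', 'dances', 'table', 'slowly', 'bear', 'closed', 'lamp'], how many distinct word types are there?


Listing all tokens and tracking unique types:
  Token 1: 'above' -> NEW (unique so far: 1)
  Token 2: 'warm' -> NEW (unique so far: 2)
  Token 3: 'drinks' -> NEW (unique so far: 3)
  Token 4: 'these' -> NEW (unique so far: 4)
  Token 5: 'red' -> NEW (unique so far: 5)
  Token 6: 'wolf' -> NEW (unique so far: 6)
  Token 7: 'still' -> NEW (unique so far: 7)
  Token 8: 'soft' -> NEW (unique so far: 8)
  Token 9: 'dances' -> NEW (unique so far: 9)
  Token 10: 'table' -> NEW (unique so far: 10)
  Token 11: 'slowly' -> NEW (unique so far: 11)
  Token 12: 'bear' -> NEW (unique so far: 12)
  Token 13: 'closed' -> NEW (unique so far: 13)
  Token 14: 'lamp' -> NEW (unique so far: 14)
Unique types: ('above', 'bear', 'closed', 'dances', 'drinks', 'lamp', 'red', 'slowly', 'soft', 'still', 'table', 'these', 'warm', 'wolf')
Vocabulary size: 14

14


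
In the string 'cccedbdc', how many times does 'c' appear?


Scanning 'cccedbdc' for 'c':
  Position 0: 'c' -> MATCH (count: 1)
  Position 1: 'c' -> MATCH (count: 2)
  Position 2: 'c' -> MATCH (count: 3)
  Position 7: 'c' -> MATCH (count: 4)
Total occurrences of 'c': 4

4


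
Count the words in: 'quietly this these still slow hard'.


Counting words by splitting on spaces:
  Word 1: 'quietly'
  Word 2: 'this'
  Word 3: 'these'
  Word 4: 'still'
  Word 5: 'slow'
  Word 6: 'hard'
Total words: 6

6


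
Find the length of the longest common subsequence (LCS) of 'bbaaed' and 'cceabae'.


DP table for LCS of 'bbaaed' and 'cceabae':
       c  c  e  a  b  a  e
    0  0  0  0  0  0  0  0
  b 0  0  0  0  0  1  1  1
  b 0  0  0  0  0  1  1  1
  a 0  0  0  0  1  1  2  2
  a 0  0  0  0  1  1  2  2
  e 0  0  0  1  1  1  2  3
  d 0  0  0  1  1  1  2  3
LCS: 'bae'
LCS length = 3

3


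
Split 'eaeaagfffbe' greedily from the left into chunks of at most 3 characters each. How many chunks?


'eaeaagfffbe' has 11 characters.
Chunking with max size 3:
  Chunk 1: 'eae' (positions 0-2)
  Chunk 2: 'aag' (positions 3-5)
  Chunk 3: 'fff' (positions 6-8)
  Chunk 4: 'be' (positions 9-10)
Total chunks: ceil(11 / 3) = 4

4


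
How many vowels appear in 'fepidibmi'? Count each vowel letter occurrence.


Scanning each character of 'fepidibmi':
  Position 1: 'f' -> consonant (running count: 0)
  Position 2: 'e' -> vowel (running count: 1)
  Position 3: 'p' -> consonant (running count: 1)
  Position 4: 'i' -> vowel (running count: 2)
  Position 5: 'd' -> consonant (running count: 2)
  Position 6: 'i' -> vowel (running count: 3)
  Position 7: 'b' -> consonant (running count: 3)
  Position 8: 'm' -> consonant (running count: 3)
  Position 9: 'i' -> vowel (running count: 4)
Total vowels: 4

4


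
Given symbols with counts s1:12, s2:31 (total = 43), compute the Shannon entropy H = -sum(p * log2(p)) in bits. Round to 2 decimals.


Computing entropy H = -sum(p_i * log2(p_i)):
  s1: p = 12/43 = 0.2791, -p*log2(p) = 0.5139
  s2: p = 31/43 = 0.7209, -p*log2(p) = 0.3403
H = sum of terms = 0.8542
Rounded to 2 decimals: 0.85

0.85


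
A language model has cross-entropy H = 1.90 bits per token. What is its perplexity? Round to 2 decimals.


Perplexity formula: PP = 2^H
H = 1.90
PP = 2^1.90
Decompose: 2^1.90 = 2^1 * 2^0.90
2^1 = 2, 2^0.90 ~ 1.8660660
PP ~ 2 * 1.8660660 = 3.7321320
Rounded to 2 decimals: 3.73

3.73


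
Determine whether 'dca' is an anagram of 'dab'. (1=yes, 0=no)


Sort characters of 'dca': 'acd'
Sort characters of 'dab': 'abd'
Sorted forms differ -> they are NOT anagrams
Result: 0

0


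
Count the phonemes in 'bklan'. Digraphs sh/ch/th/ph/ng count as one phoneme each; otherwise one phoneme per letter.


Parsing 'bklan' greedily, digraphs first:
  'b' -> consonant phoneme (phonemes so far: 1)
  'k' -> consonant phoneme (phonemes so far: 2)
  'l' -> consonant phoneme (phonemes so far: 3)
  'a' -> vowel phoneme (phonemes so far: 4)
  'n' -> consonant phoneme (phonemes so far: 5)
Total phonemes: 5

5


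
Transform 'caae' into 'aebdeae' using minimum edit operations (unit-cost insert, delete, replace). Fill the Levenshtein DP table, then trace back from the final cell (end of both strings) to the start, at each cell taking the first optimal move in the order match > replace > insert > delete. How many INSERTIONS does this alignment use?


Edit distance = 5. Backtracking from cell (4, 7) with preference match > replace > insert > delete,
then listing the resulting alignment 'caae' -> 'aebdeae' left to right:
  Step 1: insert 'a' [insertion #1]
  Step 2: insert 'e' [insertion #2]
  Step 3: insert 'b' [insertion #3]
  Step 4: replace c->d
  Step 5: replace a->e
  Step 6: keep 'a'
  Step 7: keep 'e'
Total insertions: 3

3


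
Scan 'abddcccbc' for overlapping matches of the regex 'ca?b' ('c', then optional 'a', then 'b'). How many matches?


Pattern: ca?b means 'c', then optional 'a', then 'b'.
Scanning 'abddcccbc' position-by-position:
  Pos 0: window 'abd' -> no
  Pos 1: window 'bdd' -> no
  Pos 2: window 'ddc' -> no
  Pos 3: window 'dcc' -> no
  Pos 4: window 'ccc' -> no
  Pos 5: window 'ccb' -> no
  Pos 6: window 'cbc' -> MATCH
  Pos 7: window 'bc' -> no
  Pos 8: window 'c' -> no
Total matches: 1

1


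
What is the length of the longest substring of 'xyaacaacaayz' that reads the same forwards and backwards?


Scanning 'xyaacaacaayz' for palindromic substrings.
Substring at positions 1-10: 'yaacaacaay'.
Check: reverse('yaacaacaay') = 'yaacaacaay' -> palindrome confirmed.
Neighbouring characters ('x' / 'z') break symmetry, so it cannot extend further.
No longer palindromic substring exists; longest length = 10

10


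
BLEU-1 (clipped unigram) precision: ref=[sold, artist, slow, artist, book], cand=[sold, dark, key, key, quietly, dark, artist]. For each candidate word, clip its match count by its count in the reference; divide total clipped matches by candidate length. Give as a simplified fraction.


Reference word counts: {'artist': 2, 'book': 1, 'slow': 1, 'sold': 1}
Checking each candidate word (with clipping):
  'sold' -> in reference (ref count 1, used 1/1) -> match (matches: 1)
  'dark' -> not in reference -> no match (matches: 1)
  'key' -> not in reference -> no match (matches: 1)
  'key' -> not in reference -> no match (matches: 1)
  'quietly' -> not in reference -> no match (matches: 1)
  'dark' -> not in reference -> no match (matches: 1)
  'artist' -> in reference (ref count 2, used 1/2) -> match (matches: 2)
Clipped matches: 2, Candidate length: 7
Precision = 2/7

2/7


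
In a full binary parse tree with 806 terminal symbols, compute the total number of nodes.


Leaf nodes (terminals): 806
Internal nodes = n - 1 = 806 - 1 = 805
Total = leaves + internal = 806 + 805 = 1611

1611


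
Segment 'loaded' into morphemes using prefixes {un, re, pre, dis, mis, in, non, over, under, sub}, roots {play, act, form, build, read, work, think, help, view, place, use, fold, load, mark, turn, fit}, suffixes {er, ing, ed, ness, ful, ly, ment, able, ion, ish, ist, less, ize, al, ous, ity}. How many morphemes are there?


Segmenting 'loaded' against the inventory:
  'load' -> root (morpheme 1)
  'ed' -> suffix (morpheme 2)
Total morphemes: 2

2


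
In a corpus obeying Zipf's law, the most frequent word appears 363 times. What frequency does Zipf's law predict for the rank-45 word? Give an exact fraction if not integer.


Zipf's law: freq(rank) = f1 / rank
f1 = 363, rank = 45
freq = 363 / 45
GCD(363, 45) = 3
Simplified: 121/15

121/15


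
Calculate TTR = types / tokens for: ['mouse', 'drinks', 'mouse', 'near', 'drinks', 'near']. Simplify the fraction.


Tokens: 6
Unique types: ('drinks', 'mouse', 'near') = 3
TTR = 3/6
Simplify: divide both by 3 -> 1/2
TTR = 1/2

1/2


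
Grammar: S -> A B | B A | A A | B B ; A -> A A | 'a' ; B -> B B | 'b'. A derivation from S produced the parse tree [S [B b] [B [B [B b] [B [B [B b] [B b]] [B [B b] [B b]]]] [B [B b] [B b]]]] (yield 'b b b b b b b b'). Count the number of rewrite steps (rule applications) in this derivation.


Every bracketed nonterminal node [X ...] in the tree is produced by exactly one rule application.
Reading the tree off as a leftmost derivation:
  Step 1: S  =>  B B   (applied S -> B B)
  Step 2: B B  =>  b B   (applied B -> b)
  Step 3: b B  =>  b B B   (applied B -> B B)
  Step 4: b B B  =>  b B B B   (applied B -> B B)
  Step 5: b B B B  =>  b b B B   (applied B -> b)
  Step 6: b b B B  =>  b b B B B   (applied B -> B B)
  Step 7: b b B B B  =>  b b B B B B   (applied B -> B B)
  Step 8: b b B B B B  =>  b b b B B B   (applied B -> b)
  Step 9: b b b B B B  =>  b b b b B B   (applied B -> b)
  Step 10: b b b b B B  =>  b b b b B B B   (applied B -> B B)
  Step 11: b b b b B B B  =>  b b b b b B B   (applied B -> b)
  Step 12: b b b b b B B  =>  b b b b b b B   (applied B -> b)
  Step 13: b b b b b b B  =>  b b b b b b B B   (applied B -> B B)
  Step 14: b b b b b b B B  =>  b b b b b b b B   (applied B -> b)
  Step 15: b b b b b b b B  =>  b b b b b b b b   (applied B -> b)
Final yield: b b b b b b b b
Total rewrite steps: 15

15


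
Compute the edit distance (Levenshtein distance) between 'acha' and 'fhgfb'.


Building DP table for s1='acha' (len 4) and s2='fhgfb' (len 5):
       f  h  g  f  b
    0  1  2  3  4  5
  a 1  1  2  3  4  5
  c 2  2  2  3  4  5
  h 3  3  2  3  4  5
  a 4  4  3  3  4  5
Edit distance = dp[4][5] = 5

5


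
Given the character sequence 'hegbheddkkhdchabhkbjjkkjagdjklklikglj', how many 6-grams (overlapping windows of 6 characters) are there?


String 'hegbheddkkhdchabhkbjjkkjagdjklklikglj' has length L = 37.
Number of overlapping n-grams = L - n + 1
Substituting: 37 - 6 + 1 = 32

32


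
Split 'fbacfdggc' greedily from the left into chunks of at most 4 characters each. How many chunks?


'fbacfdggc' has 9 characters.
Chunking with max size 4:
  Chunk 1: 'fbac' (positions 0-3)
  Chunk 2: 'fdgg' (positions 4-7)
  Chunk 3: 'c' (positions 8-8)
Total chunks: ceil(9 / 4) = 3

3


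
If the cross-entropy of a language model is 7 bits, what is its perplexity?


Perplexity formula: PP = 2^H
H = 7
PP = 2^7
Steps: 2^1 = 2, 2^2 = 4, 2^3 = 8, 2^4 = 16, 2^5 = 32, 2^6 = 64, 2^7 = 128
PP = 128

128


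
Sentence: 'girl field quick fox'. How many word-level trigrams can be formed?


Word trigrams from [4] words:
  Trigram 1: (girl field quick)
  Trigram 2: (field quick fox)
Total word trigrams: 4 - 2 = 2

2


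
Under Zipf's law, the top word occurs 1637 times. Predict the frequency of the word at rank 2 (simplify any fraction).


Zipf's law: freq(rank) = f1 / rank
f1 = 1637, rank = 2
freq = 1637 / 2
GCD(1637, 2) = 1
Simplified: 1637/2

1637/2


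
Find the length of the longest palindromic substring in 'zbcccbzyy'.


Scanning 'zbcccbzyy' for palindromic substrings.
Substring at positions 0-6: 'zbcccbz'.
Check: reverse('zbcccbz') = 'zbcccbz' -> palindrome confirmed.
Neighbouring characters ('-' / 'y') break symmetry, so it cannot extend further.
No longer palindromic substring exists; longest length = 7

7


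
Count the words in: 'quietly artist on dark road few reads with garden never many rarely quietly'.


Counting words by splitting on spaces:
  Word 1: 'quietly'
  Word 2: 'artist'
  Word 3: 'on'
  Word 4: 'dark'
  Word 5: 'road'
  Word 6: 'few'
  Word 7: 'reads'
  Word 8: 'with'
  Word 9: 'garden'
  Word 10: 'never'
  Word 11: 'many'
  Word 12: 'rarely'
  Word 13: 'quietly'
Total words: 13

13


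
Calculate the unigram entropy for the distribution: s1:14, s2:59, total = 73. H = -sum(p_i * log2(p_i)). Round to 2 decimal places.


Computing entropy H = -sum(p_i * log2(p_i)):
  s1: p = 14/73 = 0.1918, -p*log2(p) = 0.4569
  s2: p = 59/73 = 0.8082, -p*log2(p) = 0.2483
H = sum of terms = 0.7052
Rounded to 2 decimals: 0.71

0.71


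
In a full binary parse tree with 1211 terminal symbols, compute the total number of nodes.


Leaf nodes (terminals): 1211
Internal nodes = n - 1 = 1211 - 1 = 1210
Total = leaves + internal = 1211 + 1210 = 2421

2421


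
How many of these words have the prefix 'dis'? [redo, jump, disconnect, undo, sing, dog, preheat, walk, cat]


Checking each word for prefix 'dis':
  'redo' -> no (count: 0)
  'jump' -> no (count: 0)
  'disconnect' -> YES, starts with 'dis' (count: 1)
  'undo' -> no (count: 1)
  'sing' -> no (count: 1)
  'dog' -> no (count: 1)
  'preheat' -> no (count: 1)
  'walk' -> no (count: 1)
  'cat' -> no (count: 1)
Total with prefix 'dis': 1

1


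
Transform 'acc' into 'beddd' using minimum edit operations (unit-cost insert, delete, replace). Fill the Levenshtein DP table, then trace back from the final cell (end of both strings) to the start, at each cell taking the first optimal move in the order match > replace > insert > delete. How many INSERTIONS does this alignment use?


Edit distance = 5. Backtracking from cell (3, 5) with preference match > replace > insert > delete,
then listing the resulting alignment 'acc' -> 'beddd' left to right:
  Step 1: insert 'b' [insertion #1]
  Step 2: insert 'e' [insertion #2]
  Step 3: replace a->d
  Step 4: replace c->d
  Step 5: replace c->d
Total insertions: 2

2
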